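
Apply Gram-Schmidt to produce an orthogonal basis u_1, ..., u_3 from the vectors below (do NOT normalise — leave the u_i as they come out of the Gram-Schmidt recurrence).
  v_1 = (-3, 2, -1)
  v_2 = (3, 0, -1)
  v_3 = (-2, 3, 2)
Orthogonal basis:
  u_1 = (-3, 2, -1)
  u_2 = (9/7, 8/7, -11/7)
  u_3 = (13/19, 39/19, 39/19)

Apply the Gram-Schmidt recurrence
  u_1 = v_1
  u_i = v_i − Σ_{j<i} ((v_i · u_j) / (u_j · u_j)) · u_j.

Step by step this gives:
  u_1 = (-3, 2, -1)
  u_2 = (9/7, 8/7, -11/7)
  u_3 = (13/19, 39/19, 39/19)

Orthogonality check:
  u_2 · u_1 = 0 (should be 0)
  u_3 · u_1 = 0 (should be 0)
  u_3 · u_2 = 0 (should be 0)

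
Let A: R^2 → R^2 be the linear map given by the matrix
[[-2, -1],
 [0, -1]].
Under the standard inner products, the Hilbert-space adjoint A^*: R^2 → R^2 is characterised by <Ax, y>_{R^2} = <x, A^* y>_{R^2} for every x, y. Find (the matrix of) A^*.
A^* = A^T =
[[-2, 0],
 [-1, -1]]

For real matrices with standard dot products, the defining identity <Ax, y> = <x, A^* y> gives (Ax)^T y = x^T (A^*) y, i.e. x^T A^T y = x^T (A^*) y. Since this holds for all x, y, we must have A^* = A^T. Therefore
A^* =
[[-2, 0],
 [-1, -1]].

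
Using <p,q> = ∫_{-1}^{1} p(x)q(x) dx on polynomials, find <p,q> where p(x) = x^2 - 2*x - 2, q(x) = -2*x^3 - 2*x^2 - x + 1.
<p,q> = 22/15

Expand the product: p(x)·q(x) = -2*x^5 + 2*x^4 + 7*x^3 + 7*x^2 - 2.
∫_{-1}^{1} of each monomial x^k gives [2/(k+1) if k even, 0 if k odd]. Integrating term-by-term (or equivalently evaluating the antiderivative F(x) = -x^6/3 + 2*x^5/5 + 7*x^4/4 + 7*x^3/3 - 2*x at the endpoints):
  F(1) − F(−1) = 43/20 − (41/60) = 22/15.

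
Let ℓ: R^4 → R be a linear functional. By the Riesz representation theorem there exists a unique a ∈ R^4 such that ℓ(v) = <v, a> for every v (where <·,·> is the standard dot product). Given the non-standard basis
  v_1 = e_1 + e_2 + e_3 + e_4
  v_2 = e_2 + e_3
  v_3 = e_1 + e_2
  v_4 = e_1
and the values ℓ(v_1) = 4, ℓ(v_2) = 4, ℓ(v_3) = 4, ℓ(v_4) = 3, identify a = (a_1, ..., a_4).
a = (3, 1, 3, -3)

Write a = (a_1, ..., a_4) in the standard basis. For each basis vector v_i, ℓ(v_i) = <v_i, a> is a linear equation in the a_j's. Collect the n equations into a matrix system V a = ℓ, where row i of V is v_i (expressed in the standard basis). Since V is invertible (lower-triangular with 1s on the diagonal, up to permutation), solve by back-substitution:
  V =
[[1, 1, 1, 1],
 [0, 1, 1, 0],
 [1, 1, 0, 0],
 [1, 0, 0, 0]]
  V a = (4, 4, 4, 3)
Solving gives a = (3, 1, 3, -3).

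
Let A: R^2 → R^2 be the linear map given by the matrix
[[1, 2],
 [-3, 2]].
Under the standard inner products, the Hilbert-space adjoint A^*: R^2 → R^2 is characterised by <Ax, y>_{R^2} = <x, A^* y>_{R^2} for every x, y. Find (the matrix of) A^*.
A^* = A^T =
[[1, -3],
 [2, 2]]

For real matrices with standard dot products, the defining identity <Ax, y> = <x, A^* y> gives (Ax)^T y = x^T (A^*) y, i.e. x^T A^T y = x^T (A^*) y. Since this holds for all x, y, we must have A^* = A^T. Therefore
A^* =
[[1, -3],
 [2, 2]].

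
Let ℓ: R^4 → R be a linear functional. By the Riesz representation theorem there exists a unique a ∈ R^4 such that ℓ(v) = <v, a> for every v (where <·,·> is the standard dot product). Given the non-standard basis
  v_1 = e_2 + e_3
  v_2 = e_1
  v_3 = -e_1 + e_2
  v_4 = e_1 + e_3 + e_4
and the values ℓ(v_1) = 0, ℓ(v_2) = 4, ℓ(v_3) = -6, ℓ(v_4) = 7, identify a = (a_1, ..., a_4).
a = (4, -2, 2, 1)

Write a = (a_1, ..., a_4) in the standard basis. For each basis vector v_i, ℓ(v_i) = <v_i, a> is a linear equation in the a_j's. Collect the n equations into a matrix system V a = ℓ, where row i of V is v_i (expressed in the standard basis). Since V is invertible (lower-triangular with 1s on the diagonal, up to permutation), solve by back-substitution:
  V =
[[0, 1, 1, 0],
 [1, 0, 0, 0],
 [-1, 1, 0, 0],
 [1, 0, 1, 1]]
  V a = (0, 4, -6, 7)
Solving gives a = (4, -2, 2, 1).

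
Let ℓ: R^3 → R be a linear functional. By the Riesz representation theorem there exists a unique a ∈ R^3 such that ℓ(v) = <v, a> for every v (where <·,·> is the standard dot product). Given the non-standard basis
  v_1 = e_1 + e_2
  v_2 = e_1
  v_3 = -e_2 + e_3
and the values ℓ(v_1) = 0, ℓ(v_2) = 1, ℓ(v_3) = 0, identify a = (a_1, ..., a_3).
a = (1, -1, -1)

Write a = (a_1, ..., a_3) in the standard basis. For each basis vector v_i, ℓ(v_i) = <v_i, a> is a linear equation in the a_j's. Collect the n equations into a matrix system V a = ℓ, where row i of V is v_i (expressed in the standard basis). Since V is invertible (lower-triangular with 1s on the diagonal, up to permutation), solve by back-substitution:
  V =
[[1, 1, 0],
 [1, 0, 0],
 [0, -1, 1]]
  V a = (0, 1, 0)
Solving gives a = (1, -1, -1).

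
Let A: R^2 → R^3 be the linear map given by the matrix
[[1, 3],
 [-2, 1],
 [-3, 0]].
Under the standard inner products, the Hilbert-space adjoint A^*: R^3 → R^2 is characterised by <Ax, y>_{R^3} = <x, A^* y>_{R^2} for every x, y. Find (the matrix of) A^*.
A^* = A^T =
[[1, -2, -3],
 [3, 1, 0]]

For real matrices with standard dot products, the defining identity <Ax, y> = <x, A^* y> gives (Ax)^T y = x^T (A^*) y, i.e. x^T A^T y = x^T (A^*) y. Since this holds for all x, y, we must have A^* = A^T. Therefore
A^* =
[[1, -2, -3],
 [3, 1, 0]].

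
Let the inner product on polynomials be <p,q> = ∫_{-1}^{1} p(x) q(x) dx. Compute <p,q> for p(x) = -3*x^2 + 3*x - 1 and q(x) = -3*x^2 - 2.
<p,q> = 68/5

Expand the product: p(x)·q(x) = 9*x^4 - 9*x^3 + 9*x^2 - 6*x + 2.
∫_{-1}^{1} of each monomial x^k gives [2/(k+1) if k even, 0 if k odd]. Integrating term-by-term (or equivalently evaluating the antiderivative F(x) = 9*x^5/5 - 9*x^4/4 + 3*x^3 - 3*x^2 + 2*x at the endpoints):
  F(1) − F(−1) = 31/20 − (-241/20) = 68/5.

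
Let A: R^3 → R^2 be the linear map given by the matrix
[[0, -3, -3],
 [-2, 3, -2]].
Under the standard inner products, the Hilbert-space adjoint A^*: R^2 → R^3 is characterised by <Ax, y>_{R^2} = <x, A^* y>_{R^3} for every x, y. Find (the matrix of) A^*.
A^* = A^T =
[[0, -2],
 [-3, 3],
 [-3, -2]]

For real matrices with standard dot products, the defining identity <Ax, y> = <x, A^* y> gives (Ax)^T y = x^T (A^*) y, i.e. x^T A^T y = x^T (A^*) y. Since this holds for all x, y, we must have A^* = A^T. Therefore
A^* =
[[0, -2],
 [-3, 3],
 [-3, -2]].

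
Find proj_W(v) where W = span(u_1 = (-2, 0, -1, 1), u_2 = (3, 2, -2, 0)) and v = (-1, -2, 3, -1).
proj_W(v) = (-1, -2, 3, -1)

Set up U = [u_1 | ... | u_2] ∈ R^(4×2). The projector onto W = col(U) is P = U (U^T U)^(-1) U^T.
Compute U^T U =
  [6, -4]
  [-4, 17],
and U^T v = (-2, -13).
Solve U^T U · c = U^T v for the coefficients: c = (-1, -1). The projection is proj_W(v) = U c.
Check: (v - proj_W(v)) · u_1 = 0  (should be 0).
Check: (v - proj_W(v)) · u_2 = 0  (should be 0).
Result: proj_W(v) = (-1, -2, 3, -1).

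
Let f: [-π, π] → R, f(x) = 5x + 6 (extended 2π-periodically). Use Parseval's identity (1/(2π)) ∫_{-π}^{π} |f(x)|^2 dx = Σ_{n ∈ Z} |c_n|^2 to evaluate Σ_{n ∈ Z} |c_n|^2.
Σ |c_n|^2 = 25π^2/3 + 36

Expand and integrate term by term over [-π, π]:
  ∫ (5x)^2 dx = 25·(2π^3/3); ∫ 2·5·(6)·x dx = 0 (odd integrand); ∫ 6^2 dx = 36·2π.
So (1/(2π)) ∫_{-π}^{π} (5x + 6)^2 dx = 25π^2/3 + 36 = 25π^2/3 + 36.
Parseval ⇒ Σ |c_n|^2 = 25π^2/3 + 36.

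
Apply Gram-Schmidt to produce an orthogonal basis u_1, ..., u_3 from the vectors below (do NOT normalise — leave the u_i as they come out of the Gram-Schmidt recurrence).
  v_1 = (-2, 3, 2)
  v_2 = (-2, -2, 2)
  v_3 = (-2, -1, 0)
Orthogonal basis:
  u_1 = (-2, 3, 2)
  u_2 = (-30/17, -40/17, 30/17)
  u_3 = (-1, 0, -1)

Apply the Gram-Schmidt recurrence
  u_1 = v_1
  u_i = v_i − Σ_{j<i} ((v_i · u_j) / (u_j · u_j)) · u_j.

Step by step this gives:
  u_1 = (-2, 3, 2)
  u_2 = (-30/17, -40/17, 30/17)
  u_3 = (-1, 0, -1)

Orthogonality check:
  u_2 · u_1 = 0 (should be 0)
  u_3 · u_1 = 0 (should be 0)
  u_3 · u_2 = 0 (should be 0)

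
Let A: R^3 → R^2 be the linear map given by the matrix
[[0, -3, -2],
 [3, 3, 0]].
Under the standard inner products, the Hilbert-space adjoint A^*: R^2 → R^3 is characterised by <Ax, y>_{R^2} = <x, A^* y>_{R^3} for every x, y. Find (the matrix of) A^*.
A^* = A^T =
[[0, 3],
 [-3, 3],
 [-2, 0]]

For real matrices with standard dot products, the defining identity <Ax, y> = <x, A^* y> gives (Ax)^T y = x^T (A^*) y, i.e. x^T A^T y = x^T (A^*) y. Since this holds for all x, y, we must have A^* = A^T. Therefore
A^* =
[[0, 3],
 [-3, 3],
 [-2, 0]].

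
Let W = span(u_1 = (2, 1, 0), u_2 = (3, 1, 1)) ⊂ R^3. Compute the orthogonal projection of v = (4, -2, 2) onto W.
proj_W(v) = (3, 0, 3)

Set up U = [u_1 | ... | u_2] ∈ R^(3×2). The projector onto W = col(U) is P = U (U^T U)^(-1) U^T.
Compute U^T U =
  [5, 7]
  [7, 11],
and U^T v = (6, 12).
Solve U^T U · c = U^T v for the coefficients: c = (-3, 3). The projection is proj_W(v) = U c.
Check: (v - proj_W(v)) · u_1 = 0  (should be 0).
Check: (v - proj_W(v)) · u_2 = 0  (should be 0).
Result: proj_W(v) = (3, 0, 3).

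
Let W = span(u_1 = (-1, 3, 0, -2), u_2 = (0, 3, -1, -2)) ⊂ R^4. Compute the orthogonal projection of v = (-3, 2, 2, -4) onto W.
proj_W(v) = (-82/27, 29/9, 53/27, -58/27)

Set up U = [u_1 | ... | u_2] ∈ R^(4×2). The projector onto W = col(U) is P = U (U^T U)^(-1) U^T.
Compute U^T U =
  [14, 13]
  [13, 14],
and U^T v = (17, 12).
Solve U^T U · c = U^T v for the coefficients: c = (82/27, -53/27). The projection is proj_W(v) = U c.
Check: (v - proj_W(v)) · u_1 = 0  (should be 0).
Check: (v - proj_W(v)) · u_2 = 0  (should be 0).
Result: proj_W(v) = (-82/27, 29/9, 53/27, -58/27).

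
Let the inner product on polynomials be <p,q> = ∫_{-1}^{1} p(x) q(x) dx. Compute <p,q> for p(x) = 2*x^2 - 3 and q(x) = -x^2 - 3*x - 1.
<p,q> = 88/15

Expand the product: p(x)·q(x) = -2*x^4 - 6*x^3 + x^2 + 9*x + 3.
∫_{-1}^{1} of each monomial x^k gives [2/(k+1) if k even, 0 if k odd]. Integrating term-by-term (or equivalently evaluating the antiderivative F(x) = -2*x^5/5 - 3*x^4/2 + x^3/3 + 9*x^2/2 + 3*x at the endpoints):
  F(1) − F(−1) = 89/15 − (1/15) = 88/15.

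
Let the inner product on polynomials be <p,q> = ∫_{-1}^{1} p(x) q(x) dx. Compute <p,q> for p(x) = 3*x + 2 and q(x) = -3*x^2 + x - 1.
<p,q> = -6

Expand the product: p(x)·q(x) = -9*x^3 - 3*x^2 - x - 2.
∫_{-1}^{1} of each monomial x^k gives [2/(k+1) if k even, 0 if k odd]. Integrating term-by-term (or equivalently evaluating the antiderivative F(x) = -9*x^4/4 - x^3 - x^2/2 - 2*x at the endpoints):
  F(1) − F(−1) = -23/4 − (1/4) = -6.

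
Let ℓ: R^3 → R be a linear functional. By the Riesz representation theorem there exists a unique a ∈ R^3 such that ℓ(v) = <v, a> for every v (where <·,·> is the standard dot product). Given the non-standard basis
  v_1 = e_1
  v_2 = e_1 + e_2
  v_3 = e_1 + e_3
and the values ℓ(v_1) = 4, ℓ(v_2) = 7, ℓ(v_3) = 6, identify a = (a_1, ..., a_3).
a = (4, 3, 2)

Write a = (a_1, ..., a_3) in the standard basis. For each basis vector v_i, ℓ(v_i) = <v_i, a> is a linear equation in the a_j's. Collect the n equations into a matrix system V a = ℓ, where row i of V is v_i (expressed in the standard basis). Since V is invertible (lower-triangular with 1s on the diagonal, up to permutation), solve by back-substitution:
  V =
[[1, 0, 0],
 [1, 1, 0],
 [1, 0, 1]]
  V a = (4, 7, 6)
Solving gives a = (4, 3, 2).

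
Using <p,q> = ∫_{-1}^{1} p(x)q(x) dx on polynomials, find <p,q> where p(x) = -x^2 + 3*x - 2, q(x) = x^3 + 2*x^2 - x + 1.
<p,q> = -134/15

Expand the product: p(x)·q(x) = -x^5 + x^4 + 5*x^3 - 8*x^2 + 5*x - 2.
∫_{-1}^{1} of each monomial x^k gives [2/(k+1) if k even, 0 if k odd]. Integrating term-by-term (or equivalently evaluating the antiderivative F(x) = -x^6/6 + x^5/5 + 5*x^4/4 - 8*x^3/3 + 5*x^2/2 - 2*x at the endpoints):
  F(1) − F(−1) = -53/60 − (161/20) = -134/15.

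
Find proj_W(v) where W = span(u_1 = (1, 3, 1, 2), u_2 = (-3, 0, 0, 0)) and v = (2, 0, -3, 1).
proj_W(v) = (2, -3/14, -1/14, -1/7)

Set up U = [u_1 | ... | u_2] ∈ R^(4×2). The projector onto W = col(U) is P = U (U^T U)^(-1) U^T.
Compute U^T U =
  [15, -3]
  [-3, 9],
and U^T v = (1, -6).
Solve U^T U · c = U^T v for the coefficients: c = (-1/14, -29/42). The projection is proj_W(v) = U c.
Check: (v - proj_W(v)) · u_1 = 0  (should be 0).
Check: (v - proj_W(v)) · u_2 = 0  (should be 0).
Result: proj_W(v) = (2, -3/14, -1/14, -1/7).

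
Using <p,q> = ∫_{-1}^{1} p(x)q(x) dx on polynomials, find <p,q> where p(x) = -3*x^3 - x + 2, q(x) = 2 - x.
<p,q> = 148/15

Expand the product: p(x)·q(x) = 3*x^4 - 6*x^3 + x^2 - 4*x + 4.
∫_{-1}^{1} of each monomial x^k gives [2/(k+1) if k even, 0 if k odd]. Integrating term-by-term (or equivalently evaluating the antiderivative F(x) = 3*x^5/5 - 3*x^4/2 + x^3/3 - 2*x^2 + 4*x at the endpoints):
  F(1) − F(−1) = 43/30 − (-253/30) = 148/15.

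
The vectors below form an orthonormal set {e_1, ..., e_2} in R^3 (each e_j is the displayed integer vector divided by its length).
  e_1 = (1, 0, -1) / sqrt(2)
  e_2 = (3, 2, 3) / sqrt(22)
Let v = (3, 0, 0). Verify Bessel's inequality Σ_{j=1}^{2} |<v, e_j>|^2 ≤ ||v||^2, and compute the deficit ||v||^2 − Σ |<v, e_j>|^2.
Σ |<v, e_j>|^2 = 90/11; ||v||^2 = 9; deficit = 9/11

Write each e_j = u_j / sqrt(<u_j, u_j>) where u_j is the displayed integer vector. Then <v, e_j> = <v, u_j> / sqrt(<u_j, u_j>), so |<v, e_j>|^2 = <v, u_j>^2 / <u_j, u_j>.
Coefficients: <v, e_1> = 3/sqrt(2), <v, e_2> = 9/sqrt(22).
Square and sum: Σ |<v, e_j>|^2 = 90/11.
Compute ||v||^2 = v·v = 9.
Deficit = 9 − 90/11 = 9/11 ≥ 0, confirming Bessel's inequality. (The deficit equals ||v − Σ <v,e_j> e_j||^2, the squared distance from v to span{e_j}.)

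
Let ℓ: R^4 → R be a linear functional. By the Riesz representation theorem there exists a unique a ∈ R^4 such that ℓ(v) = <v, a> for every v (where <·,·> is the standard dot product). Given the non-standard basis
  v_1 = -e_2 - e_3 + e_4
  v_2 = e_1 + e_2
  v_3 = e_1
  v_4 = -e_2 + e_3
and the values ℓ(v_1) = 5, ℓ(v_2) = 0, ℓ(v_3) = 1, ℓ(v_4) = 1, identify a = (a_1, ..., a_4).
a = (1, -1, 0, 4)

Write a = (a_1, ..., a_4) in the standard basis. For each basis vector v_i, ℓ(v_i) = <v_i, a> is a linear equation in the a_j's. Collect the n equations into a matrix system V a = ℓ, where row i of V is v_i (expressed in the standard basis). Since V is invertible (lower-triangular with 1s on the diagonal, up to permutation), solve by back-substitution:
  V =
[[0, -1, -1, 1],
 [1, 1, 0, 0],
 [1, 0, 0, 0],
 [0, -1, 1, 0]]
  V a = (5, 0, 1, 1)
Solving gives a = (1, -1, 0, 4).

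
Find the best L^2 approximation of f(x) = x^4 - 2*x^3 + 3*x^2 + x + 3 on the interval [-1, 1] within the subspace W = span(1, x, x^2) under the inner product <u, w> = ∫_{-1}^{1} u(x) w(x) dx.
g(x) = 27*x^2/7 - x/5 + 102/35

The best approximation g ∈ W is the orthogonal projection of f onto W. Writing g = a_0 + a_1 x + a_2 x^2, the coefficients solve the normal equations G · a = b where
  G_{ij} = <φ_i, φ_j> and b_i = <f, φ_i>, with φ_0 = 1, φ_1 = x, φ_2 = x^2.
G =
  [2, 0, 2/3]
  [0, 2/3, 0]
  [2/3, 0, 2/5],
b = (42/5, -2/15, 122/35).
Solving gives a_0 = 102/35, a_1 = -1/5, a_2 = 27/7, so
  g(x) = 27*x^2/7 - x/5 + 102/35.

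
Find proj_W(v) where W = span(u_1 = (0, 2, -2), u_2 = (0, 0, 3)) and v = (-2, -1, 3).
proj_W(v) = (0, -1, 3)

Set up U = [u_1 | ... | u_2] ∈ R^(3×2). The projector onto W = col(U) is P = U (U^T U)^(-1) U^T.
Compute U^T U =
  [8, -6]
  [-6, 9],
and U^T v = (-8, 9).
Solve U^T U · c = U^T v for the coefficients: c = (-1/2, 2/3). The projection is proj_W(v) = U c.
Check: (v - proj_W(v)) · u_1 = 0  (should be 0).
Check: (v - proj_W(v)) · u_2 = 0  (should be 0).
Result: proj_W(v) = (0, -1, 3).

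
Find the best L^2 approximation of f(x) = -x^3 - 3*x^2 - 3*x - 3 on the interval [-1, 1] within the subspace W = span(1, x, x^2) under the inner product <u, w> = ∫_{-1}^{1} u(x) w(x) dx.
g(x) = -3*x^2 - 18*x/5 - 3

The best approximation g ∈ W is the orthogonal projection of f onto W. Writing g = a_0 + a_1 x + a_2 x^2, the coefficients solve the normal equations G · a = b where
  G_{ij} = <φ_i, φ_j> and b_i = <f, φ_i>, with φ_0 = 1, φ_1 = x, φ_2 = x^2.
G =
  [2, 0, 2/3]
  [0, 2/3, 0]
  [2/3, 0, 2/5],
b = (-8, -12/5, -16/5).
Solving gives a_0 = -3, a_1 = -18/5, a_2 = -3, so
  g(x) = -3*x^2 - 18*x/5 - 3.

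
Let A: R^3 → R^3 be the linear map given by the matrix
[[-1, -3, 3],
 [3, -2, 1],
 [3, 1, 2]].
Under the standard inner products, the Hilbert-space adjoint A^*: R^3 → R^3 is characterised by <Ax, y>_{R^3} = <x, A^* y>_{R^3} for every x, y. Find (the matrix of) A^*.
A^* = A^T =
[[-1, 3, 3],
 [-3, -2, 1],
 [3, 1, 2]]

For real matrices with standard dot products, the defining identity <Ax, y> = <x, A^* y> gives (Ax)^T y = x^T (A^*) y, i.e. x^T A^T y = x^T (A^*) y. Since this holds for all x, y, we must have A^* = A^T. Therefore
A^* =
[[-1, 3, 3],
 [-3, -2, 1],
 [3, 1, 2]].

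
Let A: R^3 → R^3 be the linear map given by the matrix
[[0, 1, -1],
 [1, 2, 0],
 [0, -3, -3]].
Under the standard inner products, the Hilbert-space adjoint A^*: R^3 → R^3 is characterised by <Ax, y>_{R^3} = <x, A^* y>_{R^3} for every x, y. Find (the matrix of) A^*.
A^* = A^T =
[[0, 1, 0],
 [1, 2, -3],
 [-1, 0, -3]]

For real matrices with standard dot products, the defining identity <Ax, y> = <x, A^* y> gives (Ax)^T y = x^T (A^*) y, i.e. x^T A^T y = x^T (A^*) y. Since this holds for all x, y, we must have A^* = A^T. Therefore
A^* =
[[0, 1, 0],
 [1, 2, -3],
 [-1, 0, -3]].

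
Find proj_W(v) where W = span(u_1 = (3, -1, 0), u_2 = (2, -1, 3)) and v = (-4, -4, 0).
proj_W(v) = (-220/91, 68/91, 48/91)

Set up U = [u_1 | ... | u_2] ∈ R^(3×2). The projector onto W = col(U) is P = U (U^T U)^(-1) U^T.
Compute U^T U =
  [10, 7]
  [7, 14],
and U^T v = (-8, -4).
Solve U^T U · c = U^T v for the coefficients: c = (-12/13, 16/91). The projection is proj_W(v) = U c.
Check: (v - proj_W(v)) · u_1 = 0  (should be 0).
Check: (v - proj_W(v)) · u_2 = 0  (should be 0).
Result: proj_W(v) = (-220/91, 68/91, 48/91).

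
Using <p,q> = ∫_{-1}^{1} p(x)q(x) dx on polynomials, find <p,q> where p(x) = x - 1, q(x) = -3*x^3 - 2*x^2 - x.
<p,q> = -8/15

Expand the product: p(x)·q(x) = -3*x^4 + x^3 + x^2 + x.
∫_{-1}^{1} of each monomial x^k gives [2/(k+1) if k even, 0 if k odd]. Integrating term-by-term (or equivalently evaluating the antiderivative F(x) = -3*x^5/5 + x^4/4 + x^3/3 + x^2/2 at the endpoints):
  F(1) − F(−1) = 29/60 − (61/60) = -8/15.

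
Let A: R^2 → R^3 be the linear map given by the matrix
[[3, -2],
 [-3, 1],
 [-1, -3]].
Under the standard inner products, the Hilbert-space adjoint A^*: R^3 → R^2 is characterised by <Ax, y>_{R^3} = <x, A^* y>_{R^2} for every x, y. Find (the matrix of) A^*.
A^* = A^T =
[[3, -3, -1],
 [-2, 1, -3]]

For real matrices with standard dot products, the defining identity <Ax, y> = <x, A^* y> gives (Ax)^T y = x^T (A^*) y, i.e. x^T A^T y = x^T (A^*) y. Since this holds for all x, y, we must have A^* = A^T. Therefore
A^* =
[[3, -3, -1],
 [-2, 1, -3]].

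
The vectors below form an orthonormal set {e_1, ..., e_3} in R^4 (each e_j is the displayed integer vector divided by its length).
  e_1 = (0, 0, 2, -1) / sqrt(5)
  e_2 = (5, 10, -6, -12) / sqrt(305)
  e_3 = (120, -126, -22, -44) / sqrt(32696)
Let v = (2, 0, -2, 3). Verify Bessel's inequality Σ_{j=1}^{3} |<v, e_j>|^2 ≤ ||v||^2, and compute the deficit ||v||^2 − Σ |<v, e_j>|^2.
Σ |<v, e_j>|^2 = 747/67; ||v||^2 = 17; deficit = 392/67

Write each e_j = u_j / sqrt(<u_j, u_j>) where u_j is the displayed integer vector. Then <v, e_j> = <v, u_j> / sqrt(<u_j, u_j>), so |<v, e_j>|^2 = <v, u_j>^2 / <u_j, u_j>.
Coefficients: <v, e_1> = -7/sqrt(5), <v, e_2> = -14/sqrt(305), <v, e_3> = 152/sqrt(32696).
Square and sum: Σ |<v, e_j>|^2 = 747/67.
Compute ||v||^2 = v·v = 17.
Deficit = 17 − 747/67 = 392/67 ≥ 0, confirming Bessel's inequality. (The deficit equals ||v − Σ <v,e_j> e_j||^2, the squared distance from v to span{e_j}.)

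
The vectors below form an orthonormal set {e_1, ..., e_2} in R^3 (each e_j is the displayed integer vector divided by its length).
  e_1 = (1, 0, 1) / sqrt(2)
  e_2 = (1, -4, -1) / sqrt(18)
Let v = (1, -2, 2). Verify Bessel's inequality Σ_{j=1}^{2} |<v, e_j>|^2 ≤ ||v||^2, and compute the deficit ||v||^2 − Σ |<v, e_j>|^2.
Σ |<v, e_j>|^2 = 65/9; ||v||^2 = 9; deficit = 16/9

Write each e_j = u_j / sqrt(<u_j, u_j>) where u_j is the displayed integer vector. Then <v, e_j> = <v, u_j> / sqrt(<u_j, u_j>), so |<v, e_j>|^2 = <v, u_j>^2 / <u_j, u_j>.
Coefficients: <v, e_1> = 3/sqrt(2), <v, e_2> = 7/sqrt(18).
Square and sum: Σ |<v, e_j>|^2 = 65/9.
Compute ||v||^2 = v·v = 9.
Deficit = 9 − 65/9 = 16/9 ≥ 0, confirming Bessel's inequality. (The deficit equals ||v − Σ <v,e_j> e_j||^2, the squared distance from v to span{e_j}.)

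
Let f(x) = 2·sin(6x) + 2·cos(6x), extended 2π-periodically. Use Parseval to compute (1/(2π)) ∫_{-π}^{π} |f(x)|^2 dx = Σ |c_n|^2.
Σ |c_n|^2 = 4

Expand |f|^2 and use orthogonality of {sin(nx), cos(mx)} on [-π, π]:
  ∫_{-π}^{π} sin(nx)^2 dx = π, ∫ cos(mx)^2 dx = π, and cross terms integrate to 0.
So ∫_{-π}^{π} f(x)^2 dx = 2^2 · π + 2^2 · π = (4 + 4)π.
Divide by 2π: (4 + 4)/2 = 4.
By Parseval, this equals Σ |c_n|^2.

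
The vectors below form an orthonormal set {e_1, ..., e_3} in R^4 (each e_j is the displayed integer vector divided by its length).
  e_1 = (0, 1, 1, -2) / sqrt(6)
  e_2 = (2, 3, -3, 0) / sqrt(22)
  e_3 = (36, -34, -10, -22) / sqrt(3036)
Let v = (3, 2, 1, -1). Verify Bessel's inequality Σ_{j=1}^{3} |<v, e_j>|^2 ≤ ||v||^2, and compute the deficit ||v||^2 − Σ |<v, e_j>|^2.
Σ |<v, e_j>|^2 = 201/23; ||v||^2 = 15; deficit = 144/23

Write each e_j = u_j / sqrt(<u_j, u_j>) where u_j is the displayed integer vector. Then <v, e_j> = <v, u_j> / sqrt(<u_j, u_j>), so |<v, e_j>|^2 = <v, u_j>^2 / <u_j, u_j>.
Coefficients: <v, e_1> = 5/sqrt(6), <v, e_2> = 9/sqrt(22), <v, e_3> = 52/sqrt(3036).
Square and sum: Σ |<v, e_j>|^2 = 201/23.
Compute ||v||^2 = v·v = 15.
Deficit = 15 − 201/23 = 144/23 ≥ 0, confirming Bessel's inequality. (The deficit equals ||v − Σ <v,e_j> e_j||^2, the squared distance from v to span{e_j}.)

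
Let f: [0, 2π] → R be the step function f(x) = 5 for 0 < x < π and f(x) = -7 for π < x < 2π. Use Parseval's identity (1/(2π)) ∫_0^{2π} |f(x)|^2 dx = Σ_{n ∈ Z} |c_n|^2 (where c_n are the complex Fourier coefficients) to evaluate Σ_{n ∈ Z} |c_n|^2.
Σ |c_n|^2 = 37

Parseval equates the L^2 energy of f (normalised by 1/(2π)) with the ℓ^2 sum of its Fourier coefficients: (1/(2π)) ∫_0^{2π} |f|^2 = Σ |c_n|^2.
Compute the left side: (1/(2π)) [∫_0^π 5^2 dx + ∫_π^{2π} (-7)^2 dx] = (1/(2π)) · (25π + 49π) = (25 + 49)/2 = 37.
So Σ_{n ∈ Z} |c_n|^2 = 37.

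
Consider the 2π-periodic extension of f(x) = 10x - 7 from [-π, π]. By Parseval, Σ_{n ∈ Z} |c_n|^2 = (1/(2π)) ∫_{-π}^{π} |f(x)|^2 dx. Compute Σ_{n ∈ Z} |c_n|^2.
Σ |c_n|^2 = 100π^2/3 + 49

Expand and integrate term by term over [-π, π]:
  ∫ (10x)^2 dx = 100·(2π^3/3); ∫ 2·10·(-7)·x dx = 0 (odd integrand); ∫ (-7)^2 dx = 49·2π.
So (1/(2π)) ∫_{-π}^{π} (10x - 7)^2 dx = 100π^2/3 + 49 = 100π^2/3 + 49.
Parseval ⇒ Σ |c_n|^2 = 100π^2/3 + 49.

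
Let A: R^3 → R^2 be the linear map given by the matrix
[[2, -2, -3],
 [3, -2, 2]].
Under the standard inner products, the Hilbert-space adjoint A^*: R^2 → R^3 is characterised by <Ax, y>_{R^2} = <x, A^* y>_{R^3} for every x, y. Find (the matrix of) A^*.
A^* = A^T =
[[2, 3],
 [-2, -2],
 [-3, 2]]

For real matrices with standard dot products, the defining identity <Ax, y> = <x, A^* y> gives (Ax)^T y = x^T (A^*) y, i.e. x^T A^T y = x^T (A^*) y. Since this holds for all x, y, we must have A^* = A^T. Therefore
A^* =
[[2, 3],
 [-2, -2],
 [-3, 2]].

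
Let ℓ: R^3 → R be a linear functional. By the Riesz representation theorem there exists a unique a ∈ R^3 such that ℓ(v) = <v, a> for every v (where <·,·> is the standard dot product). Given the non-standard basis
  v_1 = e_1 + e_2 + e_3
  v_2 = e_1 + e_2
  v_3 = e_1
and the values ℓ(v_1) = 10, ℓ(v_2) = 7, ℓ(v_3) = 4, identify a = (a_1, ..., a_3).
a = (4, 3, 3)

Write a = (a_1, ..., a_3) in the standard basis. For each basis vector v_i, ℓ(v_i) = <v_i, a> is a linear equation in the a_j's. Collect the n equations into a matrix system V a = ℓ, where row i of V is v_i (expressed in the standard basis). Since V is invertible (lower-triangular with 1s on the diagonal, up to permutation), solve by back-substitution:
  V =
[[1, 1, 1],
 [1, 1, 0],
 [1, 0, 0]]
  V a = (10, 7, 4)
Solving gives a = (4, 3, 3).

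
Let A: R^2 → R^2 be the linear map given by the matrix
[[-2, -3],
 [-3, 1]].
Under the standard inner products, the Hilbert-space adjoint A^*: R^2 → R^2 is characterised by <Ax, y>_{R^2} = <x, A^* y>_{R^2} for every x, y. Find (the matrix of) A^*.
A^* = A^T =
[[-2, -3],
 [-3, 1]]

For real matrices with standard dot products, the defining identity <Ax, y> = <x, A^* y> gives (Ax)^T y = x^T (A^*) y, i.e. x^T A^T y = x^T (A^*) y. Since this holds for all x, y, we must have A^* = A^T. Therefore
A^* =
[[-2, -3],
 [-3, 1]].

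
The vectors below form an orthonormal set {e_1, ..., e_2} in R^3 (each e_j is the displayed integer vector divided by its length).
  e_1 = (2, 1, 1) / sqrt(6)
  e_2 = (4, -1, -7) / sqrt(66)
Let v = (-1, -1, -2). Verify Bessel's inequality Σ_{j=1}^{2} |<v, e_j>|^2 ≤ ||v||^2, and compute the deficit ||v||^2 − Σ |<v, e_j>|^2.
Σ |<v, e_j>|^2 = 6; ||v||^2 = 6; deficit = 0

Write each e_j = u_j / sqrt(<u_j, u_j>) where u_j is the displayed integer vector. Then <v, e_j> = <v, u_j> / sqrt(<u_j, u_j>), so |<v, e_j>|^2 = <v, u_j>^2 / <u_j, u_j>.
Coefficients: <v, e_1> = -5/sqrt(6), <v, e_2> = 11/sqrt(66).
Square and sum: Σ |<v, e_j>|^2 = 6.
Compute ||v||^2 = v·v = 6.
Deficit = 6 − 6 = 0 ≥ 0, confirming Bessel's inequality. (The deficit equals ||v − Σ <v,e_j> e_j||^2, the squared distance from v to span{e_j}.)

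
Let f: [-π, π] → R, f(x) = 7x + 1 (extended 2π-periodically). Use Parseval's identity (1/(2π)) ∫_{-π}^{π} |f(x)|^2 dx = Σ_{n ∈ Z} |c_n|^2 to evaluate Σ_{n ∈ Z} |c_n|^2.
Σ |c_n|^2 = 49π^2/3 + 1

Expand and integrate term by term over [-π, π]:
  ∫ (7x)^2 dx = 49·(2π^3/3); ∫ 2·7·(1)·x dx = 0 (odd integrand); ∫ 1^2 dx = 1·2π.
So (1/(2π)) ∫_{-π}^{π} (7x + 1)^2 dx = 49π^2/3 + 1 = 49π^2/3 + 1.
Parseval ⇒ Σ |c_n|^2 = 49π^2/3 + 1.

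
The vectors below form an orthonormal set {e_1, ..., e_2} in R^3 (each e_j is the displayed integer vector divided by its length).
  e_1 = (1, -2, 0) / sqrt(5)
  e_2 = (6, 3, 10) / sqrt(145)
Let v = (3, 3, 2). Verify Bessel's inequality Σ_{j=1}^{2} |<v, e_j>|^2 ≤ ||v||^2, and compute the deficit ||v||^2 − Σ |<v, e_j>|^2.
Σ |<v, e_j>|^2 = 494/29; ||v||^2 = 22; deficit = 144/29

Write each e_j = u_j / sqrt(<u_j, u_j>) where u_j is the displayed integer vector. Then <v, e_j> = <v, u_j> / sqrt(<u_j, u_j>), so |<v, e_j>|^2 = <v, u_j>^2 / <u_j, u_j>.
Coefficients: <v, e_1> = -3/sqrt(5), <v, e_2> = 47/sqrt(145).
Square and sum: Σ |<v, e_j>|^2 = 494/29.
Compute ||v||^2 = v·v = 22.
Deficit = 22 − 494/29 = 144/29 ≥ 0, confirming Bessel's inequality. (The deficit equals ||v − Σ <v,e_j> e_j||^2, the squared distance from v to span{e_j}.)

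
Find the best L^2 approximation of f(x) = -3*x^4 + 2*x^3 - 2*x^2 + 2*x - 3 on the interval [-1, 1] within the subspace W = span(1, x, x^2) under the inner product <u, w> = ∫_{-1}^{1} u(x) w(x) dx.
g(x) = -32*x^2/7 + 16*x/5 - 96/35

The best approximation g ∈ W is the orthogonal projection of f onto W. Writing g = a_0 + a_1 x + a_2 x^2, the coefficients solve the normal equations G · a = b where
  G_{ij} = <φ_i, φ_j> and b_i = <f, φ_i>, with φ_0 = 1, φ_1 = x, φ_2 = x^2.
G =
  [2, 0, 2/3]
  [0, 2/3, 0]
  [2/3, 0, 2/5],
b = (-128/15, 32/15, -128/35).
Solving gives a_0 = -96/35, a_1 = 16/5, a_2 = -32/7, so
  g(x) = -32*x^2/7 + 16*x/5 - 96/35.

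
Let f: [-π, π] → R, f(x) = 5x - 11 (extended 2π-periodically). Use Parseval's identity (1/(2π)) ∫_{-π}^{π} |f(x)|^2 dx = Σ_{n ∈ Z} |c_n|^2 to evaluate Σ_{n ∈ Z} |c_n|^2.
Σ |c_n|^2 = 25π^2/3 + 121

Expand and integrate term by term over [-π, π]:
  ∫ (5x)^2 dx = 25·(2π^3/3); ∫ 2·5·(-11)·x dx = 0 (odd integrand); ∫ (-11)^2 dx = 121·2π.
So (1/(2π)) ∫_{-π}^{π} (5x - 11)^2 dx = 25π^2/3 + 121 = 25π^2/3 + 121.
Parseval ⇒ Σ |c_n|^2 = 25π^2/3 + 121.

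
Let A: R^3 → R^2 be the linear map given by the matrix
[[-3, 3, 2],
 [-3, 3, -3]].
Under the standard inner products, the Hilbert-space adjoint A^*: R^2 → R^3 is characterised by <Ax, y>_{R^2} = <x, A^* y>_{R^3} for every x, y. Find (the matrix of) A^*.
A^* = A^T =
[[-3, -3],
 [3, 3],
 [2, -3]]

For real matrices with standard dot products, the defining identity <Ax, y> = <x, A^* y> gives (Ax)^T y = x^T (A^*) y, i.e. x^T A^T y = x^T (A^*) y. Since this holds for all x, y, we must have A^* = A^T. Therefore
A^* =
[[-3, -3],
 [3, 3],
 [2, -3]].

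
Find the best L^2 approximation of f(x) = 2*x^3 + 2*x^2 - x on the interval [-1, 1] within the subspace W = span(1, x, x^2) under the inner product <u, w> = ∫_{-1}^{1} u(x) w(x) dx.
g(x) = 2*x^2 + x/5

The best approximation g ∈ W is the orthogonal projection of f onto W. Writing g = a_0 + a_1 x + a_2 x^2, the coefficients solve the normal equations G · a = b where
  G_{ij} = <φ_i, φ_j> and b_i = <f, φ_i>, with φ_0 = 1, φ_1 = x, φ_2 = x^2.
G =
  [2, 0, 2/3]
  [0, 2/3, 0]
  [2/3, 0, 2/5],
b = (4/3, 2/15, 4/5).
Solving gives a_0 = 0, a_1 = 1/5, a_2 = 2, so
  g(x) = 2*x^2 + x/5.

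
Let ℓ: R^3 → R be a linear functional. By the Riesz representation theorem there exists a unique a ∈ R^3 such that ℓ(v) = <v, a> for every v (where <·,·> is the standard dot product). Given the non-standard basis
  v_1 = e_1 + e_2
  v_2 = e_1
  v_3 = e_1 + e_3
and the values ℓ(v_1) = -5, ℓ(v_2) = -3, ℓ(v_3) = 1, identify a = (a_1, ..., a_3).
a = (-3, -2, 4)

Write a = (a_1, ..., a_3) in the standard basis. For each basis vector v_i, ℓ(v_i) = <v_i, a> is a linear equation in the a_j's. Collect the n equations into a matrix system V a = ℓ, where row i of V is v_i (expressed in the standard basis). Since V is invertible (lower-triangular with 1s on the diagonal, up to permutation), solve by back-substitution:
  V =
[[1, 1, 0],
 [1, 0, 0],
 [1, 0, 1]]
  V a = (-5, -3, 1)
Solving gives a = (-3, -2, 4).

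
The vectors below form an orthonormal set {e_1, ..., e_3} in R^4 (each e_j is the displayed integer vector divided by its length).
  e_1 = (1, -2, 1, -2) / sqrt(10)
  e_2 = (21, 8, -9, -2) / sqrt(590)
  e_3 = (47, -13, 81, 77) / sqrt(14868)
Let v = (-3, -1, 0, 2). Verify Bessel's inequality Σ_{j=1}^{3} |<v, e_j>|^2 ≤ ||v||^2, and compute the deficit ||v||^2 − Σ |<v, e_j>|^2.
Σ |<v, e_j>|^2 = 761/63; ||v||^2 = 14; deficit = 121/63

Write each e_j = u_j / sqrt(<u_j, u_j>) where u_j is the displayed integer vector. Then <v, e_j> = <v, u_j> / sqrt(<u_j, u_j>), so |<v, e_j>|^2 = <v, u_j>^2 / <u_j, u_j>.
Coefficients: <v, e_1> = -5/sqrt(10), <v, e_2> = -75/sqrt(590), <v, e_3> = 26/sqrt(14868).
Square and sum: Σ |<v, e_j>|^2 = 761/63.
Compute ||v||^2 = v·v = 14.
Deficit = 14 − 761/63 = 121/63 ≥ 0, confirming Bessel's inequality. (The deficit equals ||v − Σ <v,e_j> e_j||^2, the squared distance from v to span{e_j}.)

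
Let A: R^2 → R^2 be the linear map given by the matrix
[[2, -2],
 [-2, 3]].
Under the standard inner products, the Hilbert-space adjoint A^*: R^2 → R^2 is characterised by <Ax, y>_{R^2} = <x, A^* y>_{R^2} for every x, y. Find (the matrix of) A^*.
A^* = A^T =
[[2, -2],
 [-2, 3]]

For real matrices with standard dot products, the defining identity <Ax, y> = <x, A^* y> gives (Ax)^T y = x^T (A^*) y, i.e. x^T A^T y = x^T (A^*) y. Since this holds for all x, y, we must have A^* = A^T. Therefore
A^* =
[[2, -2],
 [-2, 3]].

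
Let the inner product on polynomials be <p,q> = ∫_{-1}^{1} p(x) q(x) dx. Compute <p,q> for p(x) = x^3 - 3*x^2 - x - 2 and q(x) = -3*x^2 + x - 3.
<p,q> = 76/3

Expand the product: p(x)·q(x) = -3*x^5 + 10*x^4 - 3*x^3 + 14*x^2 + x + 6.
∫_{-1}^{1} of each monomial x^k gives [2/(k+1) if k even, 0 if k odd]. Integrating term-by-term (or equivalently evaluating the antiderivative F(x) = -x^6/2 + 2*x^5 - 3*x^4/4 + 14*x^3/3 + x^2/2 + 6*x at the endpoints):
  F(1) − F(−1) = 143/12 − (-161/12) = 76/3.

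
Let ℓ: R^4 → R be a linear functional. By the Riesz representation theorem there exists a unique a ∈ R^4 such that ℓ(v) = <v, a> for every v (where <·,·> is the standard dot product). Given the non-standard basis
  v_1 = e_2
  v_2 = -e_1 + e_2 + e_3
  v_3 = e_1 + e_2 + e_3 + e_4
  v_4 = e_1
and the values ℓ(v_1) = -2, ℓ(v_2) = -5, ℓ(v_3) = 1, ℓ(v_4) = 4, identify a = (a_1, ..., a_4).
a = (4, -2, 1, -2)

Write a = (a_1, ..., a_4) in the standard basis. For each basis vector v_i, ℓ(v_i) = <v_i, a> is a linear equation in the a_j's. Collect the n equations into a matrix system V a = ℓ, where row i of V is v_i (expressed in the standard basis). Since V is invertible (lower-triangular with 1s on the diagonal, up to permutation), solve by back-substitution:
  V =
[[0, 1, 0, 0],
 [-1, 1, 1, 0],
 [1, 1, 1, 1],
 [1, 0, 0, 0]]
  V a = (-2, -5, 1, 4)
Solving gives a = (4, -2, 1, -2).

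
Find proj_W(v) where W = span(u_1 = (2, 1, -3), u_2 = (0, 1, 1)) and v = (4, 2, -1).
proj_W(v) = (7/3, 17/6, -11/6)

Set up U = [u_1 | ... | u_2] ∈ R^(3×2). The projector onto W = col(U) is P = U (U^T U)^(-1) U^T.
Compute U^T U =
  [14, -2]
  [-2, 2],
and U^T v = (13, 1).
Solve U^T U · c = U^T v for the coefficients: c = (7/6, 5/3). The projection is proj_W(v) = U c.
Check: (v - proj_W(v)) · u_1 = 0  (should be 0).
Check: (v - proj_W(v)) · u_2 = 0  (should be 0).
Result: proj_W(v) = (7/3, 17/6, -11/6).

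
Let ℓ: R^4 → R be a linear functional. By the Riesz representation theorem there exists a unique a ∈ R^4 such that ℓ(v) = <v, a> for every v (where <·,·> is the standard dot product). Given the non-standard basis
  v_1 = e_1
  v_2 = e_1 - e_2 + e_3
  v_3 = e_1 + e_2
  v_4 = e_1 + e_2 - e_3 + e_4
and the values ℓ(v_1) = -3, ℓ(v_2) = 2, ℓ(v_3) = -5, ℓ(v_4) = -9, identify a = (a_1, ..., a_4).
a = (-3, -2, 3, -1)

Write a = (a_1, ..., a_4) in the standard basis. For each basis vector v_i, ℓ(v_i) = <v_i, a> is a linear equation in the a_j's. Collect the n equations into a matrix system V a = ℓ, where row i of V is v_i (expressed in the standard basis). Since V is invertible (lower-triangular with 1s on the diagonal, up to permutation), solve by back-substitution:
  V =
[[1, 0, 0, 0],
 [1, -1, 1, 0],
 [1, 1, 0, 0],
 [1, 1, -1, 1]]
  V a = (-3, 2, -5, -9)
Solving gives a = (-3, -2, 3, -1).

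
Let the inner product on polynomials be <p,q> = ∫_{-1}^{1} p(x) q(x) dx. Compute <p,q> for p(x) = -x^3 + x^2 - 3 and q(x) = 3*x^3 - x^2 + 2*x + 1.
<p,q> = -566/105

Expand the product: p(x)·q(x) = -3*x^6 + 4*x^5 - 3*x^4 - 8*x^3 + 4*x^2 - 6*x - 3.
∫_{-1}^{1} of each monomial x^k gives [2/(k+1) if k even, 0 if k odd]. Integrating term-by-term (or equivalently evaluating the antiderivative F(x) = -3*x^7/7 + 2*x^6/3 - 3*x^5/5 - 2*x^4 + 4*x^3/3 - 3*x^2 - 3*x at the endpoints):
  F(1) − F(−1) = -246/35 − (-172/105) = -566/105.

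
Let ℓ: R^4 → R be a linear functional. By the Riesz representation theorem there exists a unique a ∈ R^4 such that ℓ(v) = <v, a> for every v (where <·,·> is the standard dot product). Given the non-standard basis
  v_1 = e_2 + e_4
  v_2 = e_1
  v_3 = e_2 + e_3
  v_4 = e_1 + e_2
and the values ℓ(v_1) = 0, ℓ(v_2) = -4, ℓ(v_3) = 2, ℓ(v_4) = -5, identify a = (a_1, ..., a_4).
a = (-4, -1, 3, 1)

Write a = (a_1, ..., a_4) in the standard basis. For each basis vector v_i, ℓ(v_i) = <v_i, a> is a linear equation in the a_j's. Collect the n equations into a matrix system V a = ℓ, where row i of V is v_i (expressed in the standard basis). Since V is invertible (lower-triangular with 1s on the diagonal, up to permutation), solve by back-substitution:
  V =
[[0, 1, 0, 1],
 [1, 0, 0, 0],
 [0, 1, 1, 0],
 [1, 1, 0, 0]]
  V a = (0, -4, 2, -5)
Solving gives a = (-4, -1, 3, 1).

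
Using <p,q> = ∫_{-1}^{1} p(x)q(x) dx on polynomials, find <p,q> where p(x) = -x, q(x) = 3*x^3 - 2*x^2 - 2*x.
<p,q> = 2/15

Expand the product: p(x)·q(x) = -3*x^4 + 2*x^3 + 2*x^2.
∫_{-1}^{1} of each monomial x^k gives [2/(k+1) if k even, 0 if k odd]. Integrating term-by-term (or equivalently evaluating the antiderivative F(x) = -3*x^5/5 + x^4/2 + 2*x^3/3 at the endpoints):
  F(1) − F(−1) = 17/30 − (13/30) = 2/15.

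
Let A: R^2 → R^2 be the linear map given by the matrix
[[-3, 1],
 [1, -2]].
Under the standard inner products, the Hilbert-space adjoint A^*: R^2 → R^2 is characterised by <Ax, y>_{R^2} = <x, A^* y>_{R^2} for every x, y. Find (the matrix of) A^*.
A^* = A^T =
[[-3, 1],
 [1, -2]]

For real matrices with standard dot products, the defining identity <Ax, y> = <x, A^* y> gives (Ax)^T y = x^T (A^*) y, i.e. x^T A^T y = x^T (A^*) y. Since this holds for all x, y, we must have A^* = A^T. Therefore
A^* =
[[-3, 1],
 [1, -2]].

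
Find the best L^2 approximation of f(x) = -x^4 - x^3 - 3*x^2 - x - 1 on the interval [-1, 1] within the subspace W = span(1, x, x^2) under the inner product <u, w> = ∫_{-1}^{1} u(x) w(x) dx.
g(x) = -27*x^2/7 - 8*x/5 - 32/35

The best approximation g ∈ W is the orthogonal projection of f onto W. Writing g = a_0 + a_1 x + a_2 x^2, the coefficients solve the normal equations G · a = b where
  G_{ij} = <φ_i, φ_j> and b_i = <f, φ_i>, with φ_0 = 1, φ_1 = x, φ_2 = x^2.
G =
  [2, 0, 2/3]
  [0, 2/3, 0]
  [2/3, 0, 2/5],
b = (-22/5, -16/15, -226/105).
Solving gives a_0 = -32/35, a_1 = -8/5, a_2 = -27/7, so
  g(x) = -27*x^2/7 - 8*x/5 - 32/35.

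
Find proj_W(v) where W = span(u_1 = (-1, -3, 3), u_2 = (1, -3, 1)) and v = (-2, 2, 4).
proj_W(v) = (-37/11, 12/11, 29/11)

Set up U = [u_1 | ... | u_2] ∈ R^(3×2). The projector onto W = col(U) is P = U (U^T U)^(-1) U^T.
Compute U^T U =
  [19, 11]
  [11, 11],
and U^T v = (8, -4).
Solve U^T U · c = U^T v for the coefficients: c = (3/2, -41/22). The projection is proj_W(v) = U c.
Check: (v - proj_W(v)) · u_1 = 0  (should be 0).
Check: (v - proj_W(v)) · u_2 = 0  (should be 0).
Result: proj_W(v) = (-37/11, 12/11, 29/11).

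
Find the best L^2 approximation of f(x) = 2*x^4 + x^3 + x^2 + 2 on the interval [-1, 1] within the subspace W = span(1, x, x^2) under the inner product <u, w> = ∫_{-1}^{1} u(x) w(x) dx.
g(x) = 19*x^2/7 + 3*x/5 + 64/35

The best approximation g ∈ W is the orthogonal projection of f onto W. Writing g = a_0 + a_1 x + a_2 x^2, the coefficients solve the normal equations G · a = b where
  G_{ij} = <φ_i, φ_j> and b_i = <f, φ_i>, with φ_0 = 1, φ_1 = x, φ_2 = x^2.
G =
  [2, 0, 2/3]
  [0, 2/3, 0]
  [2/3, 0, 2/5],
b = (82/15, 2/5, 242/105).
Solving gives a_0 = 64/35, a_1 = 3/5, a_2 = 19/7, so
  g(x) = 19*x^2/7 + 3*x/5 + 64/35.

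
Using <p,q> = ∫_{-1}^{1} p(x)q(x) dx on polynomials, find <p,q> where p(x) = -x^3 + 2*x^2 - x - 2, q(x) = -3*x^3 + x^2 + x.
<p,q> = 16/35

Expand the product: p(x)·q(x) = 3*x^6 - 7*x^5 + 4*x^4 + 7*x^3 - 3*x^2 - 2*x.
∫_{-1}^{1} of each monomial x^k gives [2/(k+1) if k even, 0 if k odd]. Integrating term-by-term (or equivalently evaluating the antiderivative F(x) = 3*x^7/7 - 7*x^6/6 + 4*x^5/5 + 7*x^4/4 - x^3 - x^2 at the endpoints):
  F(1) − F(−1) = -79/420 − (-271/420) = 16/35.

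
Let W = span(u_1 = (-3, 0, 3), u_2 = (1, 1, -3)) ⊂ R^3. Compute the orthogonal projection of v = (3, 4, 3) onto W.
proj_W(v) = (2/3, -2/3, 2/3)

Set up U = [u_1 | ... | u_2] ∈ R^(3×2). The projector onto W = col(U) is P = U (U^T U)^(-1) U^T.
Compute U^T U =
  [18, -12]
  [-12, 11],
and U^T v = (0, -2).
Solve U^T U · c = U^T v for the coefficients: c = (-4/9, -2/3). The projection is proj_W(v) = U c.
Check: (v - proj_W(v)) · u_1 = 0  (should be 0).
Check: (v - proj_W(v)) · u_2 = 0  (should be 0).
Result: proj_W(v) = (2/3, -2/3, 2/3).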